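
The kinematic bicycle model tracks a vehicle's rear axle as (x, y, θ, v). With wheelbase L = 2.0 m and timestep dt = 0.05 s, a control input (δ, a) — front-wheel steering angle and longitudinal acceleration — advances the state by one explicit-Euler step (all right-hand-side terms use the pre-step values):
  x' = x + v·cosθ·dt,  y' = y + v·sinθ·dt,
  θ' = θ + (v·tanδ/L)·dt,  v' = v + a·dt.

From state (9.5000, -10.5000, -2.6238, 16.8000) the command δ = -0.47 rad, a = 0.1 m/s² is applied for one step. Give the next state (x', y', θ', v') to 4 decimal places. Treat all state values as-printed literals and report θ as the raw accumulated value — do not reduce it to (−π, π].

x' = 9.5000 + 16.8000·cos(-2.6238)·0.05 = 8.7701
y' = -10.5000 + 16.8000·sin(-2.6238)·0.05 = -10.9158
θ' = -2.6238 + (16.8000/2.0)·tan(-0.47)·0.05 = -2.8371
v' = 16.8000 + 0.1000·0.05 = 16.8050

(8.7701, -10.9158, -2.8371, 16.8050)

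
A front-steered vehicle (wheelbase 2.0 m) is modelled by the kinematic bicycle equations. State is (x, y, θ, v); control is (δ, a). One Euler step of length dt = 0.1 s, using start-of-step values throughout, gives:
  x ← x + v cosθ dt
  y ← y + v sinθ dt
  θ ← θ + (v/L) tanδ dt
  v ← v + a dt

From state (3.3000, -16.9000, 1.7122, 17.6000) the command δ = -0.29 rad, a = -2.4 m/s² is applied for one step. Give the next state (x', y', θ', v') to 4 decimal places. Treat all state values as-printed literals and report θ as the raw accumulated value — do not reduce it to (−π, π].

(3.0520, -15.1576, 1.4496, 17.3600)

x' = 3.3000 + 17.6000·cos(1.7122)·0.1 = 3.0520
y' = -16.9000 + 17.6000·sin(1.7122)·0.1 = -15.1576
θ' = 1.7122 + (17.6000/2.0)·tan(-0.29)·0.1 = 1.4496
v' = 17.6000 − 2.4000·0.1 = 17.3600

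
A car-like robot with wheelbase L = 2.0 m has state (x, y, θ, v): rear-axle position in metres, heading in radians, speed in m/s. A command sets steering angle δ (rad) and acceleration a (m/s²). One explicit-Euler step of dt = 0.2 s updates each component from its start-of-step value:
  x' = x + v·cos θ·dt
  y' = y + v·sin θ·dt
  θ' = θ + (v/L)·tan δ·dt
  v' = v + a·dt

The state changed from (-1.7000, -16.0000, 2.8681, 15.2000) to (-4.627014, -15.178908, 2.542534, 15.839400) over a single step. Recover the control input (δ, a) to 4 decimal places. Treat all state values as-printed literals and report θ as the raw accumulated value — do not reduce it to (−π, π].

a = (v'−v)/dt = (0.639400)/0.2 = 3.1970
Δθ = θ'−θ = -0.325566;  (v·dt/L) = 15.2000·0.2/2.0 = 1.520000
tan δ = Δθ·L/(v·dt) = -0.214188  →  δ = -0.2110

δ = -0.2110, a = 3.1970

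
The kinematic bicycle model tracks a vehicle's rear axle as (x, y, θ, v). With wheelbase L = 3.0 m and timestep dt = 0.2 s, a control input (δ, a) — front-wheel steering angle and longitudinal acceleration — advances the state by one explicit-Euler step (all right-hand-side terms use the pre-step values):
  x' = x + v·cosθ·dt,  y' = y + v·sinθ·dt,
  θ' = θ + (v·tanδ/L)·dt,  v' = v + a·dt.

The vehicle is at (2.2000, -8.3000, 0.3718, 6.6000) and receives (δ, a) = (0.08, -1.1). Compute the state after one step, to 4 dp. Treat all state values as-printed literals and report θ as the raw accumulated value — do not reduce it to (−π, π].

x' = 2.2000 + 6.6000·cos(0.3718)·0.2 = 3.4298
y' = -8.3000 + 6.6000·sin(0.3718)·0.2 = -7.8205
θ' = 0.3718 + (6.6000/3.0)·tan(0.08)·0.2 = 0.4071
v' = 6.6000 − 1.1000·0.2 = 6.3800

(3.4298, -7.8205, 0.4071, 6.3800)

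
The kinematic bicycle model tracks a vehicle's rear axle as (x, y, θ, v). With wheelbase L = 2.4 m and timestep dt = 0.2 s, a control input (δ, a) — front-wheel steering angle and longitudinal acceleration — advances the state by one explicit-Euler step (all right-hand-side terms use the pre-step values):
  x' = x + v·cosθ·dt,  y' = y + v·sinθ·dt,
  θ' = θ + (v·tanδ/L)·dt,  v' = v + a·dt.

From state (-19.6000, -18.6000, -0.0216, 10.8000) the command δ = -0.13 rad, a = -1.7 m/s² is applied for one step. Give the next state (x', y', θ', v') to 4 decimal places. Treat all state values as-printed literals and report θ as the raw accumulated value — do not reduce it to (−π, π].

x' = -19.6000 + 10.8000·cos(-0.0216)·0.2 = -17.4405
y' = -18.6000 + 10.8000·sin(-0.0216)·0.2 = -18.6467
θ' = -0.0216 + (10.8000/2.4)·tan(-0.13)·0.2 = -0.1393
v' = 10.8000 − 1.7000·0.2 = 10.4600

(-17.4405, -18.6467, -0.1393, 10.4600)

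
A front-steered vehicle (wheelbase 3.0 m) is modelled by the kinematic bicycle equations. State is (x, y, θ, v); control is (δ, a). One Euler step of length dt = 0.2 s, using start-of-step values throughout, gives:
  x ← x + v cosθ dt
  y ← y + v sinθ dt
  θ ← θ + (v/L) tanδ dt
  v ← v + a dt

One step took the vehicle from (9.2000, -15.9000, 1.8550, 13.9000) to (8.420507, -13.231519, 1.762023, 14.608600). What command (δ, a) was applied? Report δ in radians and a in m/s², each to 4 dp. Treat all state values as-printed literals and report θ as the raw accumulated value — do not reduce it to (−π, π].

a = (v'−v)/dt = (0.708600)/0.2 = 3.5430
Δθ = θ'−θ = -0.092977;  (v·dt/L) = 13.9000·0.2/3.0 = 0.926667
tan δ = Δθ·L/(v·dt) = -0.100335  →  δ = -0.1000

δ = -0.1000, a = 3.5430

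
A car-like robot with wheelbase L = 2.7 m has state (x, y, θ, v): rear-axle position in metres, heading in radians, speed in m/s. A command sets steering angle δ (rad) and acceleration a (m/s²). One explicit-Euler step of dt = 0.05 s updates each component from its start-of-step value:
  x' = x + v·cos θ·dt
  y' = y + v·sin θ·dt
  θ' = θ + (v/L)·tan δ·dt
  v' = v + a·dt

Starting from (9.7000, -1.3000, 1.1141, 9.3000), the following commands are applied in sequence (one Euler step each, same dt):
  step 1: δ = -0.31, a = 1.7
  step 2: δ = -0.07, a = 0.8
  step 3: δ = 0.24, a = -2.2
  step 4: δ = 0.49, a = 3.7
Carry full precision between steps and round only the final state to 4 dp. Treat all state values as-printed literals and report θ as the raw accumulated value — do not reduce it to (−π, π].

(10.5863, 0.3473, 1.1815, 9.5000)

after step 1 (δ=-0.31, a=1.7): (9.905058, -0.882656, 1.058932, 9.385000)
after step 2 (δ=-0.07, a=0.8): (10.134898, -0.473548, 1.046747, 9.425000)
after step 3 (δ=0.24, a=-2.2): (10.370707, -0.065540, 1.089459, 9.315000)
after step 4 (δ=0.49, a=3.7): (10.586333, 0.347290, 1.181468, 9.500000)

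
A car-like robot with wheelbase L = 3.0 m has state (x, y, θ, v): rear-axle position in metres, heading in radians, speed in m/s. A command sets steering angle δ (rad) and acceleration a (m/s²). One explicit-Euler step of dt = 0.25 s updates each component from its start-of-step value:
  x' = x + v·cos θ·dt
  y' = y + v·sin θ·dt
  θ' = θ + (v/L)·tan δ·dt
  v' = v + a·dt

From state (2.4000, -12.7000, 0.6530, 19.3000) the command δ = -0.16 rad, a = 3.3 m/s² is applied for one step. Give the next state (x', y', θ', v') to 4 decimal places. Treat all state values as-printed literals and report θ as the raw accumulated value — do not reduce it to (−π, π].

x' = 2.4000 + 19.3000·cos(0.6530)·0.25 = 6.2323
y' = -12.7000 + 19.3000·sin(0.6530)·0.25 = -9.7685
θ' = 0.6530 + (19.3000/3.0)·tan(-0.16)·0.25 = 0.3934
v' = 19.3000 + 3.3000·0.25 = 20.1250

(6.2323, -9.7685, 0.3934, 20.1250)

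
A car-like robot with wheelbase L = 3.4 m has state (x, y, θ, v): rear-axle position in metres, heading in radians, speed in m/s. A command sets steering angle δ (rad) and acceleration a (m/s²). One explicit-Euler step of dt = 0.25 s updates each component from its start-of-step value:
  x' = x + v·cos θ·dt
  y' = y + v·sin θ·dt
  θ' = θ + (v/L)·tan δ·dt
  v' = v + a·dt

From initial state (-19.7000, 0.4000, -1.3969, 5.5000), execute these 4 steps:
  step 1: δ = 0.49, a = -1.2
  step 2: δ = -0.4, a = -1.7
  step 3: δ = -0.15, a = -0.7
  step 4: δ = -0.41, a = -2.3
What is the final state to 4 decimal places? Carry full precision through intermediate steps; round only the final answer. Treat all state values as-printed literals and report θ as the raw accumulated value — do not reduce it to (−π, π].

(-18.4985, -4.4522, -1.5429, 4.0250)

after step 1 (δ=0.49, a=-1.2): (-19.462096, -0.954262, -1.181192, 5.200000)
after step 2 (δ=-0.4, a=-1.7): (-18.968326, -2.156839, -1.342848, 4.775000)
after step 3 (δ=-0.15, a=-0.7): (-18.698563, -3.319710, -1.395912, 4.600000)
after step 4 (δ=-0.41, a=-2.3): (-18.498469, -4.452168, -1.542919, 4.025000)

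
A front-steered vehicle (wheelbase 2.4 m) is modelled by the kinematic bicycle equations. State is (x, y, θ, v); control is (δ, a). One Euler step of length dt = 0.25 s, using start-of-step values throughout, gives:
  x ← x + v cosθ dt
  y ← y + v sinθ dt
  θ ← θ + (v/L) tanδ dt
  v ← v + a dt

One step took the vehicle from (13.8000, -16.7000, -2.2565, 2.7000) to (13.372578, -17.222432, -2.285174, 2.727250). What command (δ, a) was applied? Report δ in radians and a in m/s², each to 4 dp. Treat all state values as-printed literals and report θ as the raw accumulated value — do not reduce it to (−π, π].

δ = -0.1016, a = 0.1090

a = (v'−v)/dt = (0.027250)/0.25 = 0.1090
Δθ = θ'−θ = -0.028674;  (v·dt/L) = 2.7000·0.25/2.4 = 0.281250
tan δ = Δθ·L/(v·dt) = -0.101952  →  δ = -0.1016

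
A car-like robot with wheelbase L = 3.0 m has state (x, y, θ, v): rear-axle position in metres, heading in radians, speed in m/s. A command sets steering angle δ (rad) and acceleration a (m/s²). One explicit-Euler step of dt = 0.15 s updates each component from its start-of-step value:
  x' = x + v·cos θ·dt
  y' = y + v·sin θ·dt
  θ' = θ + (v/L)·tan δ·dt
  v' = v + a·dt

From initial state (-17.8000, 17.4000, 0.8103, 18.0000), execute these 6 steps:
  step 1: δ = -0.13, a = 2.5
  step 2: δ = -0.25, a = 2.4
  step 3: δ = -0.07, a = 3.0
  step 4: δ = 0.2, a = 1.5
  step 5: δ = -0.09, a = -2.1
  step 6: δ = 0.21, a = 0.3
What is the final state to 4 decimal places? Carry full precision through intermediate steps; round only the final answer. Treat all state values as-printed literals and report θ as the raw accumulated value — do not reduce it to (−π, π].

(-3.6991, 26.4426, 0.7027, 19.1400)

after step 1 (δ=-0.13, a=2.5): (-15.938941, 19.356134, 0.692636, 18.375000)
after step 2 (δ=-0.25, a=2.4): (-13.817827, 21.116188, 0.458041, 18.735000)
after step 3 (δ=-0.07, a=3.0): (-11.297256, 22.358857, 0.392361, 19.185000)
after step 4 (δ=0.2, a=1.5): (-8.638190, 23.459226, 0.586811, 19.410000)
after step 5 (δ=-0.09, a=-2.1): (-6.213753, 25.071348, 0.499229, 19.095000)
after step 6 (δ=0.21, a=0.3): (-3.699079, 26.442604, 0.702727, 19.140000)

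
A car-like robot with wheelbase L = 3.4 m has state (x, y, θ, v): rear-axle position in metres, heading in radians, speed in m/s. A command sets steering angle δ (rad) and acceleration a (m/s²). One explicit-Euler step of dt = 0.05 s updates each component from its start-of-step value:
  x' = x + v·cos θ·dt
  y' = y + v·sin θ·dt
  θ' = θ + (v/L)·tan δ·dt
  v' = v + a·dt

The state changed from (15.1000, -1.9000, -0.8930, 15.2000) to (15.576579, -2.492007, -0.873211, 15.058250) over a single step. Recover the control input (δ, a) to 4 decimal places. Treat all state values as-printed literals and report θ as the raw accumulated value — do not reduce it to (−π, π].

δ = 0.0883, a = -2.8350

a = (v'−v)/dt = (-0.141750)/0.05 = -2.8350
Δθ = θ'−θ = 0.019789;  (v·dt/L) = 15.2000·0.05/3.4 = 0.223529
tan δ = Δθ·L/(v·dt) = 0.088530  →  δ = 0.0883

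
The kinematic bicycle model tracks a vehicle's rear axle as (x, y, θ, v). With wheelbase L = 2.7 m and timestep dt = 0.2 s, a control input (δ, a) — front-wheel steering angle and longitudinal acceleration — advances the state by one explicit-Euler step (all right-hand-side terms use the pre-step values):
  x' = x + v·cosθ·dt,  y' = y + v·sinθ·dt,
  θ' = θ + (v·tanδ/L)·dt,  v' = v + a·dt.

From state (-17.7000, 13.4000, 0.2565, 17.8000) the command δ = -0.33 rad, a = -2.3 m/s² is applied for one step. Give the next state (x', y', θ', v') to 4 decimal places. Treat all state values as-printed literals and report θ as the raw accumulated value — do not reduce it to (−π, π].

x' = -17.7000 + 17.8000·cos(0.2565)·0.2 = -14.2565
y' = 13.4000 + 17.8000·sin(0.2565)·0.2 = 14.3032
θ' = 0.2565 + (17.8000/2.7)·tan(-0.33)·0.2 = -0.1951
v' = 17.8000 − 2.3000·0.2 = 17.3400

(-14.2565, 14.3032, -0.1951, 17.3400)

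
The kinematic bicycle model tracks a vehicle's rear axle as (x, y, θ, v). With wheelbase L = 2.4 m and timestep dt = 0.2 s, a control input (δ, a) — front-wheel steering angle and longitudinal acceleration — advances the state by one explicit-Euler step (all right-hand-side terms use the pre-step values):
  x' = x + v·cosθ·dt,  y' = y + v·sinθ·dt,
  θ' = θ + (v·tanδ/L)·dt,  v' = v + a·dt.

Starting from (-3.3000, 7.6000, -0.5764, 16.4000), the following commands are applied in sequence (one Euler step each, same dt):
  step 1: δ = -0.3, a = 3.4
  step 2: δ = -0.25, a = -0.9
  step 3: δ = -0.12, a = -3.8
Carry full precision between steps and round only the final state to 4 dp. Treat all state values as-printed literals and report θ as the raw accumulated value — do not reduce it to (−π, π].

(1.9968, -0.3675, -1.5324, 16.1400)

after step 1 (δ=-0.3, a=3.4): (-0.549949, 5.812370, -0.999160, 17.080000)
after step 2 (δ=-0.25, a=-0.9): (1.298139, 2.939457, -1.362596, 16.900000)
after step 3 (δ=-0.12, a=-3.8): (1.996782, -0.367550, -1.532412, 16.140000)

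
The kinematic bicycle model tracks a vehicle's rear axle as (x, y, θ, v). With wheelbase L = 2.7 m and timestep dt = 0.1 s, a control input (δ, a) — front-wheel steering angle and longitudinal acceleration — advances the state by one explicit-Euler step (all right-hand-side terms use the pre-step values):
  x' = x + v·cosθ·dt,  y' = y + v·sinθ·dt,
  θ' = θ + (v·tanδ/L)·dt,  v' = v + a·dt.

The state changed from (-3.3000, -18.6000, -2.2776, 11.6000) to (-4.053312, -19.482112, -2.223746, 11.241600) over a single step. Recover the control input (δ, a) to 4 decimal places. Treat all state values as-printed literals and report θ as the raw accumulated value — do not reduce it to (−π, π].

δ = 0.1247, a = -3.5840

a = (v'−v)/dt = (-0.358400)/0.1 = -3.5840
Δθ = θ'−θ = 0.053854;  (v·dt/L) = 11.6000·0.1/2.7 = 0.429630
tan δ = Δθ·L/(v·dt) = 0.125350  →  δ = 0.1247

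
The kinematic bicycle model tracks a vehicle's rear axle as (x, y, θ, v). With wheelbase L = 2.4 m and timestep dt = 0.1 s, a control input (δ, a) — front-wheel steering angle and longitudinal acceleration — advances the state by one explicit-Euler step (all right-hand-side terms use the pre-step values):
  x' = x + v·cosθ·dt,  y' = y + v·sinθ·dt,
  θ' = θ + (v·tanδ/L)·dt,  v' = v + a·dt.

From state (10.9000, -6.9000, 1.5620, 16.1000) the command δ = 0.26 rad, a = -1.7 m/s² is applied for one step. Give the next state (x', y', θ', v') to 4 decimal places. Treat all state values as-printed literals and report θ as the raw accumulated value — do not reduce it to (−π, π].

x' = 10.9000 + 16.1000·cos(1.5620)·0.1 = 10.9142
y' = -6.9000 + 16.1000·sin(1.5620)·0.1 = -5.2901
θ' = 1.5620 + (16.1000/2.4)·tan(0.26)·0.1 = 1.7405
v' = 16.1000 − 1.7000·0.1 = 15.9300

(10.9142, -5.2901, 1.7405, 15.9300)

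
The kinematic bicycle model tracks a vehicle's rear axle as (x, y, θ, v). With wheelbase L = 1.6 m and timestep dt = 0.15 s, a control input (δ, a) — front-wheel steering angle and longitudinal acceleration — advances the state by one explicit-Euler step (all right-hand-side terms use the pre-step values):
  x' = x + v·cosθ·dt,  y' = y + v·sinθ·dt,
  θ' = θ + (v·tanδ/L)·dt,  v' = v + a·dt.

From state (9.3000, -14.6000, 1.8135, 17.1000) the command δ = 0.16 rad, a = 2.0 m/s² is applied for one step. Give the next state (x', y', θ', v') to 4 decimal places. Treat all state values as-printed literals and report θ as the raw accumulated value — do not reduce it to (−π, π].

(8.6836, -12.1102, 2.0722, 17.4000)

x' = 9.3000 + 17.1000·cos(1.8135)·0.15 = 8.6836
y' = -14.6000 + 17.1000·sin(1.8135)·0.15 = -12.1102
θ' = 1.8135 + (17.1000/1.6)·tan(0.16)·0.15 = 2.0722
v' = 17.1000 + 2.0000·0.15 = 17.4000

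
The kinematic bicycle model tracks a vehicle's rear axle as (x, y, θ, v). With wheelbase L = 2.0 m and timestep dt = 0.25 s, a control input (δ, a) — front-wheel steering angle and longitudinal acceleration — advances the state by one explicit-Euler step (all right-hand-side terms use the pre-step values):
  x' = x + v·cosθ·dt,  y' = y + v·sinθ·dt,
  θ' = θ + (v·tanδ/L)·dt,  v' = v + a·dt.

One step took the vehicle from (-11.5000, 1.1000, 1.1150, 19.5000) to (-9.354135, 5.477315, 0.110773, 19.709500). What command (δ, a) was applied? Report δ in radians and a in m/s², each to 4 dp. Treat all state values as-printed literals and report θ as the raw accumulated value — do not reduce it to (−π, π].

δ = -0.3908, a = 0.8380

a = (v'−v)/dt = (0.209500)/0.25 = 0.8380
Δθ = θ'−θ = -1.004227;  (v·dt/L) = 19.5000·0.25/2.0 = 2.437500
tan δ = Δθ·L/(v·dt) = -0.411991  →  δ = -0.3908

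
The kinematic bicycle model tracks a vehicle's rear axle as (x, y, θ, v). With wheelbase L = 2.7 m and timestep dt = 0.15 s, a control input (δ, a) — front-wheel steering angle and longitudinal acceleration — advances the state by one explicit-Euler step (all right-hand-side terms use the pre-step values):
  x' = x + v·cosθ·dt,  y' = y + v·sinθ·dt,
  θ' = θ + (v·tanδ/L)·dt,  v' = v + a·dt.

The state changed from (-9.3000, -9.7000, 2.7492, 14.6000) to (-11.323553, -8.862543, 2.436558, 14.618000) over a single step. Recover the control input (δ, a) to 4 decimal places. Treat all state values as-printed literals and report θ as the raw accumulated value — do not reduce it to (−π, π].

a = (v'−v)/dt = (0.018000)/0.15 = 0.1200
Δθ = θ'−θ = -0.312642;  (v·dt/L) = 14.6000·0.15/2.7 = 0.811111
tan δ = Δθ·L/(v·dt) = -0.385449  →  δ = -0.3679

δ = -0.3679, a = 0.1200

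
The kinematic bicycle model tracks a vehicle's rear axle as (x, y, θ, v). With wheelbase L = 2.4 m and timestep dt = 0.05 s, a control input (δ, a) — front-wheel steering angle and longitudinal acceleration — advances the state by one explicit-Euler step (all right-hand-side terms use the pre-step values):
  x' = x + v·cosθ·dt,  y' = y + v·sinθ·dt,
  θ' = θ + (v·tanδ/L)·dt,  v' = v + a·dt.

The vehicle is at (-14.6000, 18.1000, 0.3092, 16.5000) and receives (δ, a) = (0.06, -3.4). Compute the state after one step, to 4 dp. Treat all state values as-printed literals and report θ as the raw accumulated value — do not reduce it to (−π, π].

(-13.8141, 18.3510, 0.3298, 16.3300)

x' = -14.6000 + 16.5000·cos(0.3092)·0.05 = -13.8141
y' = 18.1000 + 16.5000·sin(0.3092)·0.05 = 18.3510
θ' = 0.3092 + (16.5000/2.4)·tan(0.06)·0.05 = 0.3298
v' = 16.5000 − 3.4000·0.05 = 16.3300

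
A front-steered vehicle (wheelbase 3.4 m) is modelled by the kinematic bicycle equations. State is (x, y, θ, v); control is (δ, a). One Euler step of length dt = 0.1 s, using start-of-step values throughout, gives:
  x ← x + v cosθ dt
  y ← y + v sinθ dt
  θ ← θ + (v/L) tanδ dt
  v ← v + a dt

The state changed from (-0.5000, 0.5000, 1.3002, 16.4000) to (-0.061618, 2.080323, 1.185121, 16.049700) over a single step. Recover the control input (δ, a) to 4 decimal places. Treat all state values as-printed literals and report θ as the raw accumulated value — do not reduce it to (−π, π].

δ = -0.2342, a = -3.5030

a = (v'−v)/dt = (-0.350300)/0.1 = -3.5030
Δθ = θ'−θ = -0.115079;  (v·dt/L) = 16.4000·0.1/3.4 = 0.482353
tan δ = Δθ·L/(v·dt) = -0.238578  →  δ = -0.2342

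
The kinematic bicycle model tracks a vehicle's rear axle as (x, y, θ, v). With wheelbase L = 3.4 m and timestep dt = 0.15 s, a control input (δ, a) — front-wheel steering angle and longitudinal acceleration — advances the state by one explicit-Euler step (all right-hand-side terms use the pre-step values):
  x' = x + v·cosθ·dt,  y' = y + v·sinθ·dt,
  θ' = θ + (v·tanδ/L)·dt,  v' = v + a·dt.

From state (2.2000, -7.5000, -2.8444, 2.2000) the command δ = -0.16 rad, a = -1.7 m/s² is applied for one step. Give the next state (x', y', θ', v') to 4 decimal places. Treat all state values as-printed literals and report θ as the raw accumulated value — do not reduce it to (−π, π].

(1.8845, -7.5966, -2.8601, 1.9450)

x' = 2.2000 + 2.2000·cos(-2.8444)·0.15 = 1.8845
y' = -7.5000 + 2.2000·sin(-2.8444)·0.15 = -7.5966
θ' = -2.8444 + (2.2000/3.4)·tan(-0.16)·0.15 = -2.8601
v' = 2.2000 − 1.7000·0.15 = 1.9450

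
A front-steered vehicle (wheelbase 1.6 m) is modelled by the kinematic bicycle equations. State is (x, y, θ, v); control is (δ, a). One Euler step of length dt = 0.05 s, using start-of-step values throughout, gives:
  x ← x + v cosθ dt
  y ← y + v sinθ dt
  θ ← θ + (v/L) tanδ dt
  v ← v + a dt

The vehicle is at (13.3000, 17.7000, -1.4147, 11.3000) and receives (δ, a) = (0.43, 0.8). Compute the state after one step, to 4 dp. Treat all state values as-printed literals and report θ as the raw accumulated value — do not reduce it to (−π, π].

x' = 13.3000 + 11.3000·cos(-1.4147)·0.05 = 13.3878
y' = 17.7000 + 11.3000·sin(-1.4147)·0.05 = 17.1419
θ' = -1.4147 + (11.3000/1.6)·tan(0.43)·0.05 = -1.2527
v' = 11.3000 + 0.8000·0.05 = 11.3400

(13.3878, 17.1419, -1.2527, 11.3400)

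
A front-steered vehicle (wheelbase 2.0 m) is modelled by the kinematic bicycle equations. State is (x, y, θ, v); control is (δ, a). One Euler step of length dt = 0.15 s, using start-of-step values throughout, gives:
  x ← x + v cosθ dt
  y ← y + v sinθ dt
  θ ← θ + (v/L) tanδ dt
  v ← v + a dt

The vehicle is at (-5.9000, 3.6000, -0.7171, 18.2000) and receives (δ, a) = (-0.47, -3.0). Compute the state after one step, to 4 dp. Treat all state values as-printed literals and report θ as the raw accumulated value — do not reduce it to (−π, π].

x' = -5.9000 + 18.2000·cos(-0.7171)·0.15 = -3.8424
y' = 3.6000 + 18.2000·sin(-0.7171)·0.15 = 1.8058
θ' = -0.7171 + (18.2000/2.0)·tan(-0.47)·0.15 = -1.4105
v' = 18.2000 − 3.0000·0.15 = 17.7500

(-3.8424, 1.8058, -1.4105, 17.7500)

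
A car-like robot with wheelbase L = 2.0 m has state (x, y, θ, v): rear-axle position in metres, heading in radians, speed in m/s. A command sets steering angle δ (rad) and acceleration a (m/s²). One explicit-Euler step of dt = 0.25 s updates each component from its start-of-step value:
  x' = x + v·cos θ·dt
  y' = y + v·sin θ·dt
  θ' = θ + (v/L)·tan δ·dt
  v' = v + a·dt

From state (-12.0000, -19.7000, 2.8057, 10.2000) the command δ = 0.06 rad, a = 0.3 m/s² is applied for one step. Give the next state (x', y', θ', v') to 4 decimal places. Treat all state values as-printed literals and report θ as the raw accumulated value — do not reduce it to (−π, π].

(-14.4075, -18.8595, 2.8823, 10.2750)

x' = -12.0000 + 10.2000·cos(2.8057)·0.25 = -14.4075
y' = -19.7000 + 10.2000·sin(2.8057)·0.25 = -18.8595
θ' = 2.8057 + (10.2000/2.0)·tan(0.06)·0.25 = 2.8823
v' = 10.2000 + 0.3000·0.25 = 10.2750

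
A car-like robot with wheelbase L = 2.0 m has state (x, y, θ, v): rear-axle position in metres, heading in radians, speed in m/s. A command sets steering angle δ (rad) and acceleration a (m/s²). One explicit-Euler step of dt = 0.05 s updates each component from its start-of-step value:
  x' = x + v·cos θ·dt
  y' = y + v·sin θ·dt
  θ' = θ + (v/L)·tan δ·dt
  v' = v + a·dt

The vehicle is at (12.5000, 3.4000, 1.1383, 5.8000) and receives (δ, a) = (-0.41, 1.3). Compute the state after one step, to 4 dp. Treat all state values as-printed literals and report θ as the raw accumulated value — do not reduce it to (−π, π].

(12.6216, 3.6633, 1.0753, 5.8650)

x' = 12.5000 + 5.8000·cos(1.1383)·0.05 = 12.6216
y' = 3.4000 + 5.8000·sin(1.1383)·0.05 = 3.6633
θ' = 1.1383 + (5.8000/2.0)·tan(-0.41)·0.05 = 1.0753
v' = 5.8000 + 1.3000·0.05 = 5.8650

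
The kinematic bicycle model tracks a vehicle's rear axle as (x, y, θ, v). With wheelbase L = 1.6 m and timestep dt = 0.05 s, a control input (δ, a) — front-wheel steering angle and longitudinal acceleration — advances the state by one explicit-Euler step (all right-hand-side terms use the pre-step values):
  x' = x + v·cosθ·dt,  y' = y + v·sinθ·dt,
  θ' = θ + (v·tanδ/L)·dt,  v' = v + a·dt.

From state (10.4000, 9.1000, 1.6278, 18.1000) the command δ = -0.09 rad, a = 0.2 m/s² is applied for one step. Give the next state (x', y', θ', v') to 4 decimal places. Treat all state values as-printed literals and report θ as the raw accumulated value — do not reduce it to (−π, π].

(10.3484, 10.0035, 1.5768, 18.1100)

x' = 10.4000 + 18.1000·cos(1.6278)·0.05 = 10.3484
y' = 9.1000 + 18.1000·sin(1.6278)·0.05 = 10.0035
θ' = 1.6278 + (18.1000/1.6)·tan(-0.09)·0.05 = 1.5768
v' = 18.1000 + 0.2000·0.05 = 18.1100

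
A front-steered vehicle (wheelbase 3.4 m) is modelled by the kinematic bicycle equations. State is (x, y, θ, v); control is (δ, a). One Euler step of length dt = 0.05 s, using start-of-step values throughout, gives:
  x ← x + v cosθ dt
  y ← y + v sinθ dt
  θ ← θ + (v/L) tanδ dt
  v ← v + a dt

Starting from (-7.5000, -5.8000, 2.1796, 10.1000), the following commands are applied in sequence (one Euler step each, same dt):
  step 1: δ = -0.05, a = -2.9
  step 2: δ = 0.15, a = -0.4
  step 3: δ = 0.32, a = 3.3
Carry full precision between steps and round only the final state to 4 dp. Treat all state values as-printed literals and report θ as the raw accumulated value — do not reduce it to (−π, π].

after step 1 (δ=-0.05, a=-2.9): (-7.788803, -5.385732, 2.172167, 9.955000)
after step 2 (δ=0.15, a=-0.4): (-8.070416, -4.975307, 2.194293, 9.935000)
after step 3 (δ=0.32, a=3.3): (-8.360458, -4.572024, 2.242710, 10.100000)

(-8.3605, -4.5720, 2.2427, 10.1000)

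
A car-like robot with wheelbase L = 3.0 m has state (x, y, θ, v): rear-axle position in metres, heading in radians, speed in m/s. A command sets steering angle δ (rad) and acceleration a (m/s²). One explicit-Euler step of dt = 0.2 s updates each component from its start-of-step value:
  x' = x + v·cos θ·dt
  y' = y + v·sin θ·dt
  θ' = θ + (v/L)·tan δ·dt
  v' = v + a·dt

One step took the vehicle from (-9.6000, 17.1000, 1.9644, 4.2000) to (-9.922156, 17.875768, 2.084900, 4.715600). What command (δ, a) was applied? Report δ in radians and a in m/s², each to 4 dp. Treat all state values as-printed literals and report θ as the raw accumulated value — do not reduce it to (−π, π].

a = (v'−v)/dt = (0.515600)/0.2 = 2.5780
Δθ = θ'−θ = 0.120500;  (v·dt/L) = 4.2000·0.2/3.0 = 0.280000
tan δ = Δθ·L/(v·dt) = 0.430357  →  δ = 0.4064

δ = 0.4064, a = 2.5780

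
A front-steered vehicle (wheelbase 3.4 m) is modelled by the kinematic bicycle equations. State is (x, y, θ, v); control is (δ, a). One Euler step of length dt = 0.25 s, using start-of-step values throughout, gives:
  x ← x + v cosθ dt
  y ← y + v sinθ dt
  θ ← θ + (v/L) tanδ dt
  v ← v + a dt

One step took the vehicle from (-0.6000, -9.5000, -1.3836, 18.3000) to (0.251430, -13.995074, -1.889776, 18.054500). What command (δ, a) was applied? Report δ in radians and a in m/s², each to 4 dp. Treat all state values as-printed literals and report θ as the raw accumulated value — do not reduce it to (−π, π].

a = (v'−v)/dt = (-0.245500)/0.25 = -0.9820
Δθ = θ'−θ = -0.506176;  (v·dt/L) = 18.3000·0.25/3.4 = 1.345588
tan δ = Δθ·L/(v·dt) = -0.376175  →  δ = -0.3598

δ = -0.3598, a = -0.9820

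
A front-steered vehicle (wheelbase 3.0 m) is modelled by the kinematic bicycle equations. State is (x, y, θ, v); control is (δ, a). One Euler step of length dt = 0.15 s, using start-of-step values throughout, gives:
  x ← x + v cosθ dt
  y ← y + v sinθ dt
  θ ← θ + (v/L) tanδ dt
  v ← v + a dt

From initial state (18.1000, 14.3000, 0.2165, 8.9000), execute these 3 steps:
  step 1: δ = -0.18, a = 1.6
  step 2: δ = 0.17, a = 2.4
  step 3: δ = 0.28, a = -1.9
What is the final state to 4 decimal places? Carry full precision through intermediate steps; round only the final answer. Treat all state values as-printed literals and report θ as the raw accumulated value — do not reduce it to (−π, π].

after step 1 (δ=-0.18, a=1.6): (19.403835, 14.586775, 0.135524, 9.140000)
after step 2 (δ=0.17, a=2.4): (20.762264, 14.772009, 0.213971, 9.500000)
after step 3 (δ=0.28, a=-1.9): (22.154767, 15.074596, 0.350559, 9.215000)

(22.1548, 15.0746, 0.3506, 9.2150)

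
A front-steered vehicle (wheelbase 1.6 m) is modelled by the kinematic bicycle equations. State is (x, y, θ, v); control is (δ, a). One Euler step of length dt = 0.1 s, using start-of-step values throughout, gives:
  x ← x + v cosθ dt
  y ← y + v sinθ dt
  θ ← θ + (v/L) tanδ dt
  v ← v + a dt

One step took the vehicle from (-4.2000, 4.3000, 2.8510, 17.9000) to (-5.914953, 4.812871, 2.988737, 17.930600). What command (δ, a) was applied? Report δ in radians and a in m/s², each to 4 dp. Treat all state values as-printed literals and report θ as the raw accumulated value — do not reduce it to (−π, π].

a = (v'−v)/dt = (0.030600)/0.1 = 0.3060
Δθ = θ'−θ = 0.137737;  (v·dt/L) = 17.9000·0.1/1.6 = 1.118750
tan δ = Δθ·L/(v·dt) = 0.123117  →  δ = 0.1225

δ = 0.1225, a = 0.3060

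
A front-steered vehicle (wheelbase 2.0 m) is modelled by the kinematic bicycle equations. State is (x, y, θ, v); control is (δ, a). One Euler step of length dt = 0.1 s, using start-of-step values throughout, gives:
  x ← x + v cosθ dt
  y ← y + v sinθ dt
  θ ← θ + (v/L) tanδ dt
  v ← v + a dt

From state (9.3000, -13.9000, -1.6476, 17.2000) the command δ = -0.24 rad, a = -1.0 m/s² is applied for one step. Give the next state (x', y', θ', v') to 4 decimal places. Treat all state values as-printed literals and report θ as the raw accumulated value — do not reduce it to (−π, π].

x' = 9.3000 + 17.2000·cos(-1.6476)·0.1 = 9.1680
y' = -13.9000 + 17.2000·sin(-1.6476)·0.1 = -15.6149
θ' = -1.6476 + (17.2000/2.0)·tan(-0.24)·0.1 = -1.8581
v' = 17.2000 − 1.0000·0.1 = 17.1000

(9.1680, -15.6149, -1.8581, 17.1000)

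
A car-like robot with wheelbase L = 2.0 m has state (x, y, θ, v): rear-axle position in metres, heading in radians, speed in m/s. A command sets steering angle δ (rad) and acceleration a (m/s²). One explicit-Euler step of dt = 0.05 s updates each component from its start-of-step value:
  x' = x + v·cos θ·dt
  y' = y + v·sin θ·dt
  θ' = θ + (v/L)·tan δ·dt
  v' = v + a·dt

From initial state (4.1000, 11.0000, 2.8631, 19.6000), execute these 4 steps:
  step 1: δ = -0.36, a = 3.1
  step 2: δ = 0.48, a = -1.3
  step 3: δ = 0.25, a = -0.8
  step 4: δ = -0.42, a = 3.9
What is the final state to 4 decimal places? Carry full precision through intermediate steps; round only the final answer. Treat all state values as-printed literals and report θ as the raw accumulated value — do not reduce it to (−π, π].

(0.3309, 11.9903, 2.8421, 19.8450)

after step 1 (δ=-0.36, a=3.1): (3.157759, 11.269409, 2.678663, 19.755000)
after step 2 (δ=0.48, a=-1.3): (2.273971, 11.710510, 2.935779, 19.690000)
after step 3 (δ=0.25, a=-0.8): (1.310249, 11.911706, 3.061471, 19.650000)
after step 4 (δ=-0.42, a=3.9): (0.330901, 11.990341, 2.842093, 19.845000)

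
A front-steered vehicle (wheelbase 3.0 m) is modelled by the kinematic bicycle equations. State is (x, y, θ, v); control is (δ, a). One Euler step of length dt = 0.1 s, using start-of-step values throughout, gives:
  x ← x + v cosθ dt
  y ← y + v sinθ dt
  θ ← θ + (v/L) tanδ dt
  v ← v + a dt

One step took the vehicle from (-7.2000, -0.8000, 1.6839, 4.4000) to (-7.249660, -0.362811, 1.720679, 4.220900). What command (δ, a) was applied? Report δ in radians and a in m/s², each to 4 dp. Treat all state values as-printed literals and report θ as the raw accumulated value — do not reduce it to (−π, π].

a = (v'−v)/dt = (-0.179100)/0.1 = -1.7910
Δθ = θ'−θ = 0.036779;  (v·dt/L) = 4.4000·0.1/3.0 = 0.146667
tan δ = Δθ·L/(v·dt) = 0.250766  →  δ = 0.2457

δ = 0.2457, a = -1.7910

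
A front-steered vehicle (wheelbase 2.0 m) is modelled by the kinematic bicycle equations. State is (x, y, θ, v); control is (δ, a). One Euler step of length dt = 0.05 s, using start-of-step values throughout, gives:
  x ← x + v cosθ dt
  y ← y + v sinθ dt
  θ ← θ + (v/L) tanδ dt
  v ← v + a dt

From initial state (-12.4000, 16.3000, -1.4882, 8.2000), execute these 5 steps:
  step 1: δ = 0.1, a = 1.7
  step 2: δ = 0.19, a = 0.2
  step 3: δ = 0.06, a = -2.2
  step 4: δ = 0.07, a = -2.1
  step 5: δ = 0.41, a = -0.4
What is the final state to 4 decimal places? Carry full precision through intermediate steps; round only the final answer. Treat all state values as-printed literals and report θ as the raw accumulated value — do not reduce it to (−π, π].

after step 1 (δ=0.1, a=1.7): (-12.366174, 15.891398, -1.467631, 8.285000)
after step 2 (δ=0.19, a=0.2): (-12.323514, 15.479350, -1.427797, 8.295000)
after step 3 (δ=0.06, a=-2.2): (-12.264407, 15.068834, -1.415340, 8.185000)
after step 4 (δ=0.07, a=-2.1): (-12.201042, 14.664519, -1.400993, 8.080000)
after step 5 (δ=0.41, a=-0.4): (-12.132770, 14.266329, -1.313197, 8.060000)

(-12.1328, 14.2663, -1.3132, 8.0600)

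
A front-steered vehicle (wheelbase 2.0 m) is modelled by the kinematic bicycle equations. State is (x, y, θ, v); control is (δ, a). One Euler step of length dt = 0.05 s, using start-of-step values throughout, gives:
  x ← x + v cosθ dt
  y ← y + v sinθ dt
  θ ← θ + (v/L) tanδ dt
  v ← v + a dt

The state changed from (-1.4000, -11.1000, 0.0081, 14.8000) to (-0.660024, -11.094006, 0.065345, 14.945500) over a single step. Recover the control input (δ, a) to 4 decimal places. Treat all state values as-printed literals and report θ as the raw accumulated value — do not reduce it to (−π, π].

δ = 0.1535, a = 2.9100

a = (v'−v)/dt = (0.145500)/0.05 = 2.9100
Δθ = θ'−θ = 0.057245;  (v·dt/L) = 14.8000·0.05/2.0 = 0.370000
tan δ = Δθ·L/(v·dt) = 0.154716  →  δ = 0.1535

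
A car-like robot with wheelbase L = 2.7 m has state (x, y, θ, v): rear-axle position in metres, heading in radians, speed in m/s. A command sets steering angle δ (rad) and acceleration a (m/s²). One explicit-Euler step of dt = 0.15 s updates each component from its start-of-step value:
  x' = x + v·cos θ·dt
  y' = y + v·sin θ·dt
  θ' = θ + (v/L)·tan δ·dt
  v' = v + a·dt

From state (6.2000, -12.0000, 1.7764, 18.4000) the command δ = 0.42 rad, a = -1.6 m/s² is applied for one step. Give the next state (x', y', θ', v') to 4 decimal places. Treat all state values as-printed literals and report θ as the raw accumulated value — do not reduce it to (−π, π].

(5.6365, -9.2981, 2.2329, 18.1600)

x' = 6.2000 + 18.4000·cos(1.7764)·0.15 = 5.6365
y' = -12.0000 + 18.4000·sin(1.7764)·0.15 = -9.2981
θ' = 1.7764 + (18.4000/2.7)·tan(0.42)·0.15 = 2.2329
v' = 18.4000 − 1.6000·0.15 = 18.1600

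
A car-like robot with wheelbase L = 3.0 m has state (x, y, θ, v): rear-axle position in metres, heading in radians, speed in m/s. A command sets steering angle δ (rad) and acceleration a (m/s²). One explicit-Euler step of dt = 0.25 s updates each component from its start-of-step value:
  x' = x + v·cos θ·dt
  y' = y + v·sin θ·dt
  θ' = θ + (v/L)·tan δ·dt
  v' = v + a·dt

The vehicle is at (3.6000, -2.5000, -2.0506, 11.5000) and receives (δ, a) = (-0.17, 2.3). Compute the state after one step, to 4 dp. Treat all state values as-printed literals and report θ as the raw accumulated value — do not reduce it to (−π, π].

x' = 3.6000 + 11.5000·cos(-2.0506)·0.25 = 2.2729
y' = -2.5000 + 11.5000·sin(-2.0506)·0.25 = -5.0504
θ' = -2.0506 + (11.5000/3.0)·tan(-0.17)·0.25 = -2.2151
v' = 11.5000 + 2.3000·0.25 = 12.0750

(2.2729, -5.0504, -2.2151, 12.0750)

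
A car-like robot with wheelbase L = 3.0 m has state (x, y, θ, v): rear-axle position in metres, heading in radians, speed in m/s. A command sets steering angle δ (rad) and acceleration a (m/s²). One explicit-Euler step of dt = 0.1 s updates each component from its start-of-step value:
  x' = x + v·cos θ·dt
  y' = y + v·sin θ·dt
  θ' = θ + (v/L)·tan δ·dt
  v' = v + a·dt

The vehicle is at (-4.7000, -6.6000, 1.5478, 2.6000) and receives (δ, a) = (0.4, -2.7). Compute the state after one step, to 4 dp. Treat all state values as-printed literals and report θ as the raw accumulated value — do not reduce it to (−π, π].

(-4.6940, -6.3401, 1.5844, 2.3300)

x' = -4.7000 + 2.6000·cos(1.5478)·0.1 = -4.6940
y' = -6.6000 + 2.6000·sin(1.5478)·0.1 = -6.3401
θ' = 1.5478 + (2.6000/3.0)·tan(0.4)·0.1 = 1.5844
v' = 2.6000 − 2.7000·0.1 = 2.3300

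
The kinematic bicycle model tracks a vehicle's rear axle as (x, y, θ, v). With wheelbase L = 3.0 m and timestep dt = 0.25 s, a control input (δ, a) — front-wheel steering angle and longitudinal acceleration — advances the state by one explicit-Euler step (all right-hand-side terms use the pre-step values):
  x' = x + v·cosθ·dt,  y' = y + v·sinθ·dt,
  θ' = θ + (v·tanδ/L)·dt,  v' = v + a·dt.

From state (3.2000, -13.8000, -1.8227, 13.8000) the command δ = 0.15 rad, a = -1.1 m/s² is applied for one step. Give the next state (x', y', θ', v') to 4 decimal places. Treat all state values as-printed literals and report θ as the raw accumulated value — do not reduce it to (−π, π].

x' = 3.2000 + 13.8000·cos(-1.8227)·0.25 = 2.3401
y' = -13.8000 + 13.8000·sin(-1.8227)·0.25 = -17.1411
θ' = -1.8227 + (13.8000/3.0)·tan(0.15)·0.25 = -1.6489
v' = 13.8000 − 1.1000·0.25 = 13.5250

(2.3401, -17.1411, -1.6489, 13.5250)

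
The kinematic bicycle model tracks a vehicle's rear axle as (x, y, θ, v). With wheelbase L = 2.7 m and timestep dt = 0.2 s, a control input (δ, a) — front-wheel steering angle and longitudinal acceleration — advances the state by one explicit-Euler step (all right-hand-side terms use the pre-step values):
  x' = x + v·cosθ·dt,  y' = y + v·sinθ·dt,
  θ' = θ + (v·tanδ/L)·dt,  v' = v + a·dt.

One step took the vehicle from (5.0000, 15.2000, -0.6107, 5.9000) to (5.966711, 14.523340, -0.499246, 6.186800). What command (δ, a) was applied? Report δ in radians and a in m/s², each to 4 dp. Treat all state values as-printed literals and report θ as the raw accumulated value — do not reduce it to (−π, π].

δ = 0.2497, a = 1.4340

a = (v'−v)/dt = (0.286800)/0.2 = 1.4340
Δθ = θ'−θ = 0.111454;  (v·dt/L) = 5.9000·0.2/2.7 = 0.437037
tan δ = Δθ·L/(v·dt) = 0.255022  →  δ = 0.2497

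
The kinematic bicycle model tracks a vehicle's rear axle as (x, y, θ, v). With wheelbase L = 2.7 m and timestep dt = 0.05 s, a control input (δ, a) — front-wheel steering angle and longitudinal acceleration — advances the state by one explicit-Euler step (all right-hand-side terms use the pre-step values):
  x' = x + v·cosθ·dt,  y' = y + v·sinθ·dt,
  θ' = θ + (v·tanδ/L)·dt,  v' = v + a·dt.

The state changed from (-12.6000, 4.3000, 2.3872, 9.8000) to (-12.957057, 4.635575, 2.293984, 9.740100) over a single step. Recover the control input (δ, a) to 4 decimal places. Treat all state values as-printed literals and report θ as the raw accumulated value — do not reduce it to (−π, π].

a = (v'−v)/dt = (-0.059900)/0.05 = -1.1980
Δθ = θ'−θ = -0.093216;  (v·dt/L) = 9.8000·0.05/2.7 = 0.181481
tan δ = Δθ·L/(v·dt) = -0.513639  →  δ = -0.4745

δ = -0.4745, a = -1.1980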